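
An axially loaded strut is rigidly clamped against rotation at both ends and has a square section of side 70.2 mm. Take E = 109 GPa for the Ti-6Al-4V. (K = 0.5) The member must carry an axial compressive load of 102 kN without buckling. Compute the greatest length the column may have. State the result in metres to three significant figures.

I = a⁴/12 = 70.2⁴/12 = 2.024×10^6 mm⁴
I = 2.024×10^-6 m⁴
At the buckling limit P_cr = P = 1.020×10^5 N
From P_cr = π²EI/(K·L)²:  L = (1/K)·√(π²EI/P_cr) = (1/0.5)·√(π²×1.09×10^11×2.024×10^-6/1.020×10^5)
L = 9.24 m

L_max ≈ 9.24 m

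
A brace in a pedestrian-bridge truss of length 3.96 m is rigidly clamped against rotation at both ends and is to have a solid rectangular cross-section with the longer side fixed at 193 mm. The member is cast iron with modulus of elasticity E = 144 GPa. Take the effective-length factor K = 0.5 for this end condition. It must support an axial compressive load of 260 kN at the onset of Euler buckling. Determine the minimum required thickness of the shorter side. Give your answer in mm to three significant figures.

L_e = K·L = 0.5 × 3.96 = 1.980 m
Required I = P_cr·L_e²/(π²E) = 2.600×10^5 × 1.980² / (π² × 1.44×10^11) = 7.172×10^-7 m⁴
I_req = 7.172×10^5 mm⁴
Rectangle, weak axis: I_min = h·b³/12 with h = 193 mm fixed  ⇒  b = (12I/h)^(1/3) = 35.5 mm

b ≈ 35.5 mm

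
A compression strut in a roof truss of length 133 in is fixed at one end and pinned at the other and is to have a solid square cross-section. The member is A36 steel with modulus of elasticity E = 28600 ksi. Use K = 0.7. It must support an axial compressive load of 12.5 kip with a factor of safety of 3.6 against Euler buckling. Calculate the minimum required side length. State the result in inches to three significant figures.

Required P_cr = n·P = 3.6 × 12.5 = 45.00 kip
L_e = K·L = 0.7 × 133 = 93.10 in
Required I = P_cr·L_e²/(π²E) = 4.500×10^4 × 93.10² / (π² × 2.86×10^7) = 1.382 in⁴
Solid square: I = a⁴/12  ⇒  a = (12I)^(1/4) = (12×1.382)^(1/4) = 2.02 in

a ≈ 2.02 in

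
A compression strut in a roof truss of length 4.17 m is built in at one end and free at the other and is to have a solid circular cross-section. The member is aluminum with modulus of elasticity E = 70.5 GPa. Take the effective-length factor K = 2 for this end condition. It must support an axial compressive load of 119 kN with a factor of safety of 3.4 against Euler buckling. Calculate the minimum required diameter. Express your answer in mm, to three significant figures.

d ≈ 169 mm

Required P_cr = n·P = 3.4 × 119 = 404.6 kN
L_e = K·L = 2 × 4.17 = 8.340 m
Required I = P_cr·L_e²/(π²E) = 4.046×10^5 × 8.340² / (π² × 7.05×10^10) = 4.045×10^-5 m⁴
I_req = 4.045×10^7 mm⁴
Solid circle: I = πd⁴/64  ⇒  d = (64I/π)^(1/4) = (64×4.045×10^7/π)^(1/4) = 169 mm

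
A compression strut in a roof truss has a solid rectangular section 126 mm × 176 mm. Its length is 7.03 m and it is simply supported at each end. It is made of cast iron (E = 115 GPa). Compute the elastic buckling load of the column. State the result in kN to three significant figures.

Buckling occurs about the weak axis: I_min = h·b³/12 with b = 126 mm (the shorter side).
I_min = 176×126³/12 = 2.934×10^7 mm⁴
I = 2.934×10^7 mm⁴ = 2.934×10^-5 m⁴
Effective length L_e = K·L = 1 × 7.03 = 7.030 m
P_cr = π²EI / L_e² = π² × 115×10⁹ × 2.934×10^-5 / 7.030² = 6.738×10^5 N

P_cr ≈ 674 kN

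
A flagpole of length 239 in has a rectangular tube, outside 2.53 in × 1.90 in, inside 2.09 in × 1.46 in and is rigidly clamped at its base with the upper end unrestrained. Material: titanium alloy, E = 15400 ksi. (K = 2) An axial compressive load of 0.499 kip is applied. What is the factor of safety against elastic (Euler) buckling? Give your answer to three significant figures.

Weak-axis I_min = (h_o·b_o³ − h_i·b_i³)/12 with b_o = 1.90, b_i = 1.460 in (shorter outer/inner sides).
I_min = (2.53×1.90³ − 2.090×1.460³)/12 = 0.9041 in⁴
Effective length L_e = K·L = 2 × 239 = 478.0 in
P_cr = π²EI / L_e² = π² × 15400×10³ × 0.9041 / 478.0² = 601.4 lb
Factor of safety n = P_cr / P = 0.60141 / 0.499 = 1.21

n ≈ 1.21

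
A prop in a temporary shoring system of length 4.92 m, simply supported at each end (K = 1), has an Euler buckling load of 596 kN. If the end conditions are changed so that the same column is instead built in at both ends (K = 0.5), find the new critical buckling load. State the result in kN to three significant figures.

P_cr ≈ 2380 kN

P_cr ∝ 1/K², so P_cr,new = P_cr,old × (K_old/K_new)² = 596 × (1/0.5)²
= 596 × 4.000 = 2380 kN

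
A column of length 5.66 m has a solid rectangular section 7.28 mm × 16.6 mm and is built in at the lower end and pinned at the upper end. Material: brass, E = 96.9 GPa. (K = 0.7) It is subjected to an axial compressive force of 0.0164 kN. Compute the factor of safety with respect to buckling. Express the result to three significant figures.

n ≈ 1.98

Buckling occurs about the weak axis: I_min = h·b³/12 with b = 7.28 mm (the shorter side).
I_min = 16.6×7.28³/12 = 533.7 mm⁴
I = 533.7 mm⁴ = 5.337×10^-10 m⁴
Effective length L_e = K·L = 0.7 × 5.66 = 3.962 m
P_cr = π²EI / L_e² = π² × 96.9×10⁹ × 5.337×10^-10 / 3.962² = 32.52 N
Factor of safety n = P_cr / P = 0.032517 / 0.0164 = 1.98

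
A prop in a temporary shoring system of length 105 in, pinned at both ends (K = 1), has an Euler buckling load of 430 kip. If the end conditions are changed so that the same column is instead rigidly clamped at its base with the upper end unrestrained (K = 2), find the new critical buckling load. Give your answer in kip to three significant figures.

P_cr ≈ 108 kip

P_cr ∝ 1/K², so P_cr,new = P_cr,old × (K_old/K_new)² = 430 × (1/2)²
= 430 × 0.2500 = 108 kip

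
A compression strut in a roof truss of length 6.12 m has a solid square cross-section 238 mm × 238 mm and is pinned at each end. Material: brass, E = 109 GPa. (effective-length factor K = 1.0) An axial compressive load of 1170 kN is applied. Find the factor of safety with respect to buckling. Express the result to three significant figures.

n ≈ 6.56

I = a⁴/12 = 238⁴/12 = 2.674×10^8 mm⁴
I = 2.674×10^8 mm⁴ = 2.674×10^-4 m⁴
Effective length L_e = K·L = 1 × 6.12 = 6.120 m
P_cr = π²EI / L_e² = π² × 109×10⁹ × 2.674×10^-4 / 6.120² = 7.680×10^6 N
Factor of safety n = P_cr / P = 7679.8 / 1170 = 6.56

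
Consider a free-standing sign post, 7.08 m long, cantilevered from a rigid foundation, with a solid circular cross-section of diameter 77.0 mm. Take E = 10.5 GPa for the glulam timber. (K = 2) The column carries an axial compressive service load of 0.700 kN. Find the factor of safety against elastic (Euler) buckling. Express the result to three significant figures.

n ≈ 1.27

I = πd⁴/64 = π×77.0⁴/64 = 1.726×10^6 mm⁴
I = 1.726×10^6 mm⁴ = 1.726×10^-6 m⁴
Effective length L_e = K·L = 2 × 7.08 = 14.16 m
P_cr = π²EI / L_e² = π² × 10.5×10⁹ × 1.726×10^-6 / 14.16² = 891.9 N
Factor of safety n = P_cr / P = 0.89186 / 0.700 = 1.27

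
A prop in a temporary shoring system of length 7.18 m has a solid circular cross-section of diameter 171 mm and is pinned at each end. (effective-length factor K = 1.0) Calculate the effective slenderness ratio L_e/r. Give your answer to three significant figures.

I = πd⁴/64 = π×171⁴/64 = 4.197×10^7 mm⁴
A = 2.297×10^4 mm²;  r_min = √(I/A) = √(4.197×10^7/2.297×10^4) = 42.75 mm
L_e = K·L = 1 × 7.18 m = 7.180 m = 7180.0 mm
λ = L_e / r_min = 7180.0 / 42.75 = 168

λ ≈ 168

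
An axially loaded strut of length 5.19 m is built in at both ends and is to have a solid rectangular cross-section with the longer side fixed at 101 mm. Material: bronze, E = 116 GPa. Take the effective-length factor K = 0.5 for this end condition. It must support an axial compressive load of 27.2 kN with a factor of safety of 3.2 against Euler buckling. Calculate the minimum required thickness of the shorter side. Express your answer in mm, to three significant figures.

b ≈ 39.3 mm

Required P_cr = n·P = 3.2 × 27.2 = 87.04 kN
L_e = K·L = 0.5 × 5.19 = 2.595 m
Required I = P_cr·L_e²/(π²E) = 8.704×10^4 × 2.595² / (π² × 1.16×10^11) = 5.120×10^-7 m⁴
I_req = 5.120×10^5 mm⁴
Rectangle, weak axis: I_min = h·b³/12 with h = 101 mm fixed  ⇒  b = (12I/h)^(1/3) = 39.3 mm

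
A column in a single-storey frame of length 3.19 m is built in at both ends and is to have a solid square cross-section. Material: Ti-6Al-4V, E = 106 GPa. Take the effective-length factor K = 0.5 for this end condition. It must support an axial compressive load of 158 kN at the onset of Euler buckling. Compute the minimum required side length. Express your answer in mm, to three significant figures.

a ≈ 46.3 mm

L_e = K·L = 0.5 × 3.19 = 1.595 m
Required I = P_cr·L_e²/(π²E) = 1.580×10^5 × 1.595² / (π² × 1.06×10^11) = 3.842×10^-7 m⁴
I_req = 3.842×10^5 mm⁴
Solid square: I = a⁴/12  ⇒  a = (12I)^(1/4) = (12×3.842×10^5)^(1/4) = 46.3 mm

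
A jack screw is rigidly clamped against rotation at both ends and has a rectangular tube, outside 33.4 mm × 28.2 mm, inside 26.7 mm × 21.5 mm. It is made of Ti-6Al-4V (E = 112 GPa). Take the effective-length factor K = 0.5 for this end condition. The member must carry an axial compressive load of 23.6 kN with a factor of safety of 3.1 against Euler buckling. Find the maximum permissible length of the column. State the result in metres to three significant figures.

Weak-axis I_min = (h_o·b_o³ − h_i·b_i³)/12 with b_o = 28.2, b_i = 21.50 mm (shorter outer/inner sides).
I_min = (33.4×28.2³ − 26.70×21.50³)/12 = 4.031×10^4 mm⁴
I = 4.031×10^-8 m⁴
Required critical load P_cr = n·P = 3.1 × 23.6 = 73.16 kN = 7.316×10^4 N
From P_cr = π²EI/(K·L)²:  L = (1/K)·√(π²EI/P_cr) = (1/0.5)·√(π²×1.12×10^11×4.031×10^-8/7.316×10^4)
L = 1.56 m

L_max ≈ 1.56 m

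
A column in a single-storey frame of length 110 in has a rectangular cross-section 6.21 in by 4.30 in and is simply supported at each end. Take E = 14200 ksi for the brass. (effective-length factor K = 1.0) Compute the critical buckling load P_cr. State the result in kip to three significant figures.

Buckling occurs about the weak axis: I_min = h·b³/12 with b = 4.30 in (the shorter side).
I_min = 6.21×4.30³/12 = 41.14 in⁴
Effective length L_e = K·L = 1 × 110 = 110.0 in
P_cr = π²EI / L_e² = π² × 14200×10³ × 41.14 / 110.0² = 4.766×10^5 lb

P_cr ≈ 477 kip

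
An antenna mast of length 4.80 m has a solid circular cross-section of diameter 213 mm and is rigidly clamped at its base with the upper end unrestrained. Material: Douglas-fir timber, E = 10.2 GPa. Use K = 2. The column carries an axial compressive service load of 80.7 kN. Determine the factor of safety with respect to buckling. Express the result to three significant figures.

n ≈ 1.37

I = πd⁴/64 = π×213⁴/64 = 1.010×10^8 mm⁴
I = 1.010×10^8 mm⁴ = 1.010×10^-4 m⁴
Effective length L_e = K·L = 2 × 4.80 = 9.600 m
P_cr = π²EI / L_e² = π² × 10.2×10⁹ × 1.010×10^-4 / 9.600² = 1.104×10^5 N
Factor of safety n = P_cr / P = 110.37 / 80.7 = 1.37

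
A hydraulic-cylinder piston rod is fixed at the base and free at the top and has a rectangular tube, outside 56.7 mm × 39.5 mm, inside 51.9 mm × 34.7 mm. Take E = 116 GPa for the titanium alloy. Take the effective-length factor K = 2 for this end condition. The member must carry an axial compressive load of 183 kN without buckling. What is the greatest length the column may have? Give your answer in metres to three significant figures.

Weak-axis I_min = (h_o·b_o³ − h_i·b_i³)/12 with b_o = 39.5, b_i = 34.70 mm (shorter outer/inner sides).
I_min = (56.7×39.5³ − 51.90×34.70³)/12 = 1.105×10^5 mm⁴
I = 1.105×10^-7 m⁴
At the buckling limit P_cr = P = 1.830×10^5 N
From P_cr = π²EI/(K·L)²:  L = (1/K)·√(π²EI/P_cr) = (1/2)·√(π²×1.16×10^11×1.105×10^-7/1.830×10^5)
L = 0.416 m

L_max ≈ 0.416 m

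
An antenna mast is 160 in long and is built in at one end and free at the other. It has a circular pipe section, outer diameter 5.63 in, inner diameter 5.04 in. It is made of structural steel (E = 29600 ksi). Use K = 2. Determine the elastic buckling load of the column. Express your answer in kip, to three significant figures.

d_o = 5.63 in, d_i = 5.04 in
I = π(d_o⁴ − d_i⁴)/64 = π(5.63⁴ − 5.040⁴)/64 = 17.64 in⁴
Effective length L_e = K·L = 2 × 160 = 320.0 in
P_cr = π²EI / L_e² = π² × 29600×10³ × 17.64 / 320.0² = 5.034×10^4 lb

P_cr ≈ 50.3 kip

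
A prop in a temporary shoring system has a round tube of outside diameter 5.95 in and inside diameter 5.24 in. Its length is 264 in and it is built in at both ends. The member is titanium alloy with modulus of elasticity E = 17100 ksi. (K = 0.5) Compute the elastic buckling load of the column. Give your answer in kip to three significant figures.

P_cr ≈ 237 kip

d_o = 5.95 in, d_i = 5.24 in
I = π(d_o⁴ − d_i⁴)/64 = π(5.95⁴ − 5.240⁴)/64 = 24.52 in⁴
Effective length L_e = K·L = 0.5 × 264 = 132.0 in
P_cr = π²EI / L_e² = π² × 17100×10³ × 24.52 / 132.0² = 2.375×10^5 lb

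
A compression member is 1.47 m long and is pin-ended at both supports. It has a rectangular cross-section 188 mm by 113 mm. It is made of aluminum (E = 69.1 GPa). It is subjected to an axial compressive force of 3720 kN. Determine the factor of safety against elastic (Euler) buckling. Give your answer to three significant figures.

Buckling occurs about the weak axis: I_min = h·b³/12 with b = 113 mm (the shorter side).
I_min = 188×113³/12 = 2.261×10^7 mm⁴
I = 2.261×10^7 mm⁴ = 2.261×10^-5 m⁴
Effective length L_e = K·L = 1 × 1.47 = 1.470 m
P_cr = π²EI / L_e² = π² × 69.1×10⁹ × 2.261×10^-5 / 1.470² = 7.134×10^6 N
Factor of safety n = P_cr / P = 7134.4 / 3720 = 1.92

n ≈ 1.92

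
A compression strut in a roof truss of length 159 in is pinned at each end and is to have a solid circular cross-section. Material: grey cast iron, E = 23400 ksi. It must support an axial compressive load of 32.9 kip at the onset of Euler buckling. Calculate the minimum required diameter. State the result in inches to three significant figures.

L_e = K·L = 1 × 159 = 159.0 in
Required I = P_cr·L_e²/(π²E) = 3.290×10^4 × 159.0² / (π² × 2.34×10^7) = 3.601 in⁴
Solid circle: I = πd⁴/64  ⇒  d = (64I/π)^(1/4) = (64×3.601/π)^(1/4) = 2.93 in

d ≈ 2.93 in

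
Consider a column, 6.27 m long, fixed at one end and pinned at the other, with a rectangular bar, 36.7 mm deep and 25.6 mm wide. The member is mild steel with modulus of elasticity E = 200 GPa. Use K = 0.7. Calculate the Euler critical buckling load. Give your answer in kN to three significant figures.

P_cr ≈ 5.26 kN

Buckling occurs about the weak axis: I_min = h·b³/12 with b = 25.6 mm (the shorter side).
I_min = 36.7×25.6³/12 = 5.131×10^4 mm⁴
I = 5.131×10^4 mm⁴ = 5.131×10^-8 m⁴
Effective length L_e = K·L = 0.7 × 6.27 = 4.389 m
P_cr = π²EI / L_e² = π² × 200×10⁹ × 5.131×10^-8 / 4.389² = 5.258×10^3 N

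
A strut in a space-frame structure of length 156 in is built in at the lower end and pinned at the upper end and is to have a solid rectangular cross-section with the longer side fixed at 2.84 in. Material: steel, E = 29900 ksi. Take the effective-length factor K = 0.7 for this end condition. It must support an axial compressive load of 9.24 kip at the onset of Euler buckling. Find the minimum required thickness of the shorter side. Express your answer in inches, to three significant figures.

L_e = K·L = 0.7 × 156 = 109.2 in
Required I = P_cr·L_e²/(π²E) = 9.240×10^3 × 109.2² / (π² × 2.99×10^7) = 0.3734 in⁴
Rectangle, weak axis: I_min = h·b³/12 with h = 2.84 in fixed  ⇒  b = (12I/h)^(1/3) = 1.16 in

b ≈ 1.16 in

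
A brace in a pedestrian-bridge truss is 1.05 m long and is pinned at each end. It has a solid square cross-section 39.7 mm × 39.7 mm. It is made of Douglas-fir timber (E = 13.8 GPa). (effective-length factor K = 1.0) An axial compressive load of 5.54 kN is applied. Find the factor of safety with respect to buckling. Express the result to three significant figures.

I = a⁴/12 = 39.7⁴/12 = 2.070×10^5 mm⁴
I = 2.070×10^5 mm⁴ = 2.070×10^-7 m⁴
Effective length L_e = K·L = 1 × 1.05 = 1.050 m
P_cr = π²EI / L_e² = π² × 13.8×10⁹ × 2.070×10^-7 / 1.050² = 2.557×10^4 N
Factor of safety n = P_cr / P = 25.573 / 5.54 = 4.62

n ≈ 4.62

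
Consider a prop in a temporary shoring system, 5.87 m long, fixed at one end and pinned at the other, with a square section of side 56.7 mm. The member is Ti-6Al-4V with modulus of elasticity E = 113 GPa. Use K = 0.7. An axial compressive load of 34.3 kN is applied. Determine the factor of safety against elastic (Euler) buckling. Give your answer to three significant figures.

I = a⁴/12 = 56.7⁴/12 = 8.613×10^5 mm⁴
I = 8.613×10^5 mm⁴ = 8.613×10^-7 m⁴
Effective length L_e = K·L = 0.7 × 5.87 = 4.109 m
P_cr = π²EI / L_e² = π² × 113×10⁹ × 8.613×10^-7 / 4.109² = 5.689×10^4 N
Factor of safety n = P_cr / P = 56.893 / 34.3 = 1.66

n ≈ 1.66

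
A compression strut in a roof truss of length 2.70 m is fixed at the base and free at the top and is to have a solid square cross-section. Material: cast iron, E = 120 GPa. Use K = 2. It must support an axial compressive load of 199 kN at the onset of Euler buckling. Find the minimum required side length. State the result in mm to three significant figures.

L_e = K·L = 2 × 2.70 = 5.400 m
Required I = P_cr·L_e²/(π²E) = 1.990×10^5 × 5.400² / (π² × 1.20×10^11) = 4.900×10^-6 m⁴
I_req = 4.900×10^6 mm⁴
Solid square: I = a⁴/12  ⇒  a = (12I)^(1/4) = (12×4.900×10^6)^(1/4) = 87.6 mm

a ≈ 87.6 mm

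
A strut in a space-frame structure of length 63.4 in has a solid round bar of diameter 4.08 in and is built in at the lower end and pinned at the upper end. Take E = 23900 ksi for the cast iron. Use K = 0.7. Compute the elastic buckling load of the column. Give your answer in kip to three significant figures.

I = πd⁴/64 = π×4.08⁴/64 = 13.60 in⁴
Effective length L_e = K·L = 0.7 × 63.4 = 44.38 in
P_cr = π²EI / L_e² = π² × 23900×10³ × 13.60 / 44.38² = 1.629×10^6 lb

P_cr ≈ 1630 kip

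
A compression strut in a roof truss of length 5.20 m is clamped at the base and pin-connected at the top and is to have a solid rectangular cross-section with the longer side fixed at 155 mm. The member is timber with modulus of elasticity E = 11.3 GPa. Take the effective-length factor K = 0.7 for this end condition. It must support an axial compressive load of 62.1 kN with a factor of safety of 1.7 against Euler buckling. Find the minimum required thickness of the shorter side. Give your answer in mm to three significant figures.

Required P_cr = n·P = 1.7 × 62.1 = 105.6 kN
L_e = K·L = 0.7 × 5.20 = 3.640 m
Required I = P_cr·L_e²/(π²E) = 1.056×10^5 × 3.640² / (π² × 1.13×10^10) = 1.254×10^-5 m⁴
I_req = 1.254×10^7 mm⁴
Rectangle, weak axis: I_min = h·b³/12 with h = 155 mm fixed  ⇒  b = (12I/h)^(1/3) = 99.0 mm

b ≈ 99.0 mm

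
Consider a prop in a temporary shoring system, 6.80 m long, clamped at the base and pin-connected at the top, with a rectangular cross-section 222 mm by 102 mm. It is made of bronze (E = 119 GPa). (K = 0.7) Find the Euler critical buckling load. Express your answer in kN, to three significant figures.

Buckling occurs about the weak axis: I_min = h·b³/12 with b = 102 mm (the shorter side).
I_min = 222×102³/12 = 1.963×10^7 mm⁴
I = 1.963×10^7 mm⁴ = 1.963×10^-5 m⁴
Effective length L_e = K·L = 0.7 × 6.80 = 4.760 m
P_cr = π²EI / L_e² = π² × 119×10⁹ × 1.963×10^-5 / 4.760² = 1.018×10^6 N

P_cr ≈ 1020 kN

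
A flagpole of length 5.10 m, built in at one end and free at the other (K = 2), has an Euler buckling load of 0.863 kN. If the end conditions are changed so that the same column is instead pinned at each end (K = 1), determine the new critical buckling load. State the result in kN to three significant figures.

P_cr ≈ 3.45 kN

P_cr ∝ 1/K², so P_cr,new = P_cr,old × (K_old/K_new)² = 0.863 × (2/1)²
= 0.863 × 4.000 = 3.45 kN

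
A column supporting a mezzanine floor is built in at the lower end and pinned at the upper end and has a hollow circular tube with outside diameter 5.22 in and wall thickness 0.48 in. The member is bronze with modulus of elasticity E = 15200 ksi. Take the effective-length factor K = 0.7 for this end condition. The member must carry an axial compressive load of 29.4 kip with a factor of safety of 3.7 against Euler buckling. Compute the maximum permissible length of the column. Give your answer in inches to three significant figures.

Inner diameter d_i = 5.22 − 2×0.48 = 4.260 in
I = π(d_o⁴ − d_i⁴)/64 = π(5.22⁴ − 4.260⁴)/64 = 20.28 in⁴
Required critical load P_cr = n·P = 3.7 × 29.4 = 108.8 kip = 1.088×10^5 lb
From P_cr = π²EI/(K·L)²:  L = (1/K)·√(π²EI/P_cr) = (1/0.7)·√(π²×1.52×10^7×20.28/1.088×10^5)
L = 239 in

L_max ≈ 239 in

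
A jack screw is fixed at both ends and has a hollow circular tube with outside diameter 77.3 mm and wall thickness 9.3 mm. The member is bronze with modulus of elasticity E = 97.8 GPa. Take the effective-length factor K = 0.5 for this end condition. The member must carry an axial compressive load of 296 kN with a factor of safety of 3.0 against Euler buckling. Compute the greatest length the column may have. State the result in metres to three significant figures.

Inner diameter d_i = 77.3 − 2×9.3 = 58.70 mm
I = π(d_o⁴ − d_i⁴)/64 = π(77.3⁴ − 58.70⁴)/64 = 1.170×10^6 mm⁴
I = 1.170×10^-6 m⁴
Required critical load P_cr = n·P = 3.0 × 296 = 888.0 kN = 8.880×10^5 N
From P_cr = π²EI/(K·L)²:  L = (1/K)·√(π²EI/P_cr) = (1/0.5)·√(π²×9.78×10^10×1.170×10^-6/8.880×10^5)
L = 2.26 m

L_max ≈ 2.26 m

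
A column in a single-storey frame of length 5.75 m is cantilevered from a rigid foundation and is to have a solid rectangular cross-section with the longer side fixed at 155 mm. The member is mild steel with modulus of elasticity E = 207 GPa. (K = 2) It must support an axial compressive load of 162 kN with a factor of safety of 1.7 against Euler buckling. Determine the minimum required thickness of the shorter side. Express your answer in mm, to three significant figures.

Required P_cr = n·P = 1.7 × 162 = 275.4 kN
L_e = K·L = 2 × 5.75 = 11.50 m
Required I = P_cr·L_e²/(π²E) = 2.754×10^5 × 11.50² / (π² × 2.07×10^11) = 1.783×10^-5 m⁴
I_req = 1.783×10^7 mm⁴
Rectangle, weak axis: I_min = h·b³/12 with h = 155 mm fixed  ⇒  b = (12I/h)^(1/3) = 111 mm

b ≈ 111 mm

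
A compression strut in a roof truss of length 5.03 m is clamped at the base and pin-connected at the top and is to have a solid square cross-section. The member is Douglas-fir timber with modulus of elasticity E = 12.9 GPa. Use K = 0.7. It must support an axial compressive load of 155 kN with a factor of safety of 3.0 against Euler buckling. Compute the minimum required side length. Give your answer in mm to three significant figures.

Required P_cr = n·P = 3.0 × 155 = 465.0 kN
L_e = K·L = 0.7 × 5.03 = 3.521 m
Required I = P_cr·L_e²/(π²E) = 4.650×10^5 × 3.521² / (π² × 1.29×10^10) = 4.528×10^-5 m⁴
I_req = 4.528×10^7 mm⁴
Solid square: I = a⁴/12  ⇒  a = (12I)^(1/4) = (12×4.528×10^7)^(1/4) = 153 mm

a ≈ 153 mm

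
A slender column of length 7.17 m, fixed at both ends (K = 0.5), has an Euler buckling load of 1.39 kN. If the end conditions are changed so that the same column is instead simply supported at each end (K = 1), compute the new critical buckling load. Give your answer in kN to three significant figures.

P_cr ≈ 0.348 kN

P_cr ∝ 1/K², so P_cr,new = P_cr,old × (K_old/K_new)² = 1.39 × (0.5/1)²
= 1.39 × 0.2500 = 0.348 kN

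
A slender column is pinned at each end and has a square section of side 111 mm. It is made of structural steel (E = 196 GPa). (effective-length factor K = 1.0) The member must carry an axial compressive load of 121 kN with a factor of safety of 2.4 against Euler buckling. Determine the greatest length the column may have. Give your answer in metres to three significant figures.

L_max ≈ 9.18 m

I = a⁴/12 = 111⁴/12 = 1.265×10^7 mm⁴
I = 1.265×10^-5 m⁴
Required critical load P_cr = n·P = 2.4 × 121 = 290.4 kN = 2.904×10^5 N
From P_cr = π²EI/(K·L)²:  L = (1/K)·√(π²EI/P_cr) = (1/1)·√(π²×1.96×10^11×1.265×10^-5/2.904×10^5)
L = 9.18 m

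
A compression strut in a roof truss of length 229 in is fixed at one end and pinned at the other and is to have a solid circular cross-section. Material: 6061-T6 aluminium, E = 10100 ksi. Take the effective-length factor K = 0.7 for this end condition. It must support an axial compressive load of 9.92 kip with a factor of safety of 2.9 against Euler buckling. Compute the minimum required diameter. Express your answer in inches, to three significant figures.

Required P_cr = n·P = 2.9 × 9.92 = 28.77 kip
L_e = K·L = 0.7 × 229 = 160.3 in
Required I = P_cr·L_e²/(π²E) = 2.877×10^4 × 160.3² / (π² × 1.01×10^7) = 7.416 in⁴
Solid circle: I = πd⁴/64  ⇒  d = (64I/π)^(1/4) = (64×7.416/π)^(1/4) = 3.51 in

d ≈ 3.51 in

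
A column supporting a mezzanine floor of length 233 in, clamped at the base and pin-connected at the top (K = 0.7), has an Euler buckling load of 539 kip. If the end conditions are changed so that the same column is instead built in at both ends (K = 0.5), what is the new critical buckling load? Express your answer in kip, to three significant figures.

P_cr ∝ 1/K², so P_cr,new = P_cr,old × (K_old/K_new)² = 539 × (0.7/0.5)²
= 539 × 1.960 = 1060 kip

P_cr ≈ 1060 kip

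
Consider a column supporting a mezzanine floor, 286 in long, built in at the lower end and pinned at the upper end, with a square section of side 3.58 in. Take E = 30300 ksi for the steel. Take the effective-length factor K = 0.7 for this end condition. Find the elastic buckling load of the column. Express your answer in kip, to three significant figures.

I = a⁴/12 = 3.58⁴/12 = 13.69 in⁴
Effective length L_e = K·L = 0.7 × 286 = 200.2 in
P_cr = π²EI / L_e² = π² × 30300×10³ × 13.69 / 200.2² = 1.021×10^5 lb

P_cr ≈ 102 kip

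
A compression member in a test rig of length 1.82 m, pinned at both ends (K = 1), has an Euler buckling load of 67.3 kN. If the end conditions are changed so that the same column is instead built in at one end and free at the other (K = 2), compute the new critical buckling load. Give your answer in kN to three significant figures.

P_cr ≈ 16.8 kN

P_cr ∝ 1/K², so P_cr,new = P_cr,old × (K_old/K_new)² = 67.3 × (1/2)²
= 67.3 × 0.2500 = 16.8 kN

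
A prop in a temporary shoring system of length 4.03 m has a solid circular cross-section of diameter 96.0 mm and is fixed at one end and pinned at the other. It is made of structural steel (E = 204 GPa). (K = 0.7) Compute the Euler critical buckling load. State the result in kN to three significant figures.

I = πd⁴/64 = π×96.0⁴/64 = 4.169×10^6 mm⁴
I = 4.169×10^6 mm⁴ = 4.169×10^-6 m⁴
Effective length L_e = K·L = 0.7 × 4.03 = 2.821 m
P_cr = π²EI / L_e² = π² × 204×10⁹ × 4.169×10^-6 / 2.821² = 1.055×10^6 N

P_cr ≈ 1050 kN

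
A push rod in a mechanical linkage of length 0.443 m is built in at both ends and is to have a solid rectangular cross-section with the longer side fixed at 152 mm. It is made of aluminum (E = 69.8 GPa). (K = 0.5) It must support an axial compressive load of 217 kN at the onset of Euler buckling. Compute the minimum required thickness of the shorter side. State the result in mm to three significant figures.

b ≈ 10.7 mm

L_e = K·L = 0.5 × 0.443 = 0.2215 m
Required I = P_cr·L_e²/(π²E) = 2.170×10^5 × 0.2215² / (π² × 6.98×10^10) = 1.545×10^-8 m⁴
I_req = 1.545×10^4 mm⁴
Rectangle, weak axis: I_min = h·b³/12 with h = 152 mm fixed  ⇒  b = (12I/h)^(1/3) = 10.7 mm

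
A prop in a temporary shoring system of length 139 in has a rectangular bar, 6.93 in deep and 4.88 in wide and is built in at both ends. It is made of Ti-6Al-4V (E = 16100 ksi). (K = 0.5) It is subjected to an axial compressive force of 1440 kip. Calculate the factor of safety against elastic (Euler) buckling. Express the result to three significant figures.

Buckling occurs about the weak axis: I_min = h·b³/12 with b = 4.88 in (the shorter side).
I_min = 6.93×4.88³/12 = 67.11 in⁴
Effective length L_e = K·L = 0.5 × 139 = 69.50 in
P_cr = π²EI / L_e² = π² × 16100×10³ × 67.11 / 69.50² = 2.208×10^6 lb
Factor of safety n = P_cr / P = 2207.8 / 1440 = 1.53

n ≈ 1.53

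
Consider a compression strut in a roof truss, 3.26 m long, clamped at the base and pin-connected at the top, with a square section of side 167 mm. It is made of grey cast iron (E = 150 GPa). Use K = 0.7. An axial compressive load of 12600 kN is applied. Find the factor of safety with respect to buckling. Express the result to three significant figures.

I = a⁴/12 = 167⁴/12 = 6.482×10^7 mm⁴
I = 6.482×10^7 mm⁴ = 6.482×10^-5 m⁴
Effective length L_e = K·L = 0.7 × 3.26 = 2.282 m
P_cr = π²EI / L_e² = π² × 150×10⁹ × 6.482×10^-5 / 2.282² = 1.843×10^7 N
Factor of safety n = P_cr / P = 18427 / 12600 = 1.46

n ≈ 1.46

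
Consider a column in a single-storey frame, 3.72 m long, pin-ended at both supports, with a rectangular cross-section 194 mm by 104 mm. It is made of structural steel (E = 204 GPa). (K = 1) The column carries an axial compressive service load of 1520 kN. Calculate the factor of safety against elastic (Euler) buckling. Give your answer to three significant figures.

n ≈ 1.74

Buckling occurs about the weak axis: I_min = h·b³/12 with b = 104 mm (the shorter side).
I_min = 194×104³/12 = 1.819×10^7 mm⁴
I = 1.819×10^7 mm⁴ = 1.819×10^-5 m⁴
Effective length L_e = K·L = 1 × 3.72 = 3.720 m
P_cr = π²EI / L_e² = π² × 204×10⁹ × 1.819×10^-5 / 3.720² = 2.646×10^6 N
Factor of safety n = P_cr / P = 2645.8 / 1520 = 1.74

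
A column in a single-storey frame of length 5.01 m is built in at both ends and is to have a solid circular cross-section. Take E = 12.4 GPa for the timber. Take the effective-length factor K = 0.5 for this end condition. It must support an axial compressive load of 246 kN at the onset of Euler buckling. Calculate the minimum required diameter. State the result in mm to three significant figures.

d ≈ 127 mm

L_e = K·L = 0.5 × 5.01 = 2.505 m
Required I = P_cr·L_e²/(π²E) = 2.460×10^5 × 2.505² / (π² × 1.24×10^10) = 1.261×10^-5 m⁴
I_req = 1.261×10^7 mm⁴
Solid circle: I = πd⁴/64  ⇒  d = (64I/π)^(1/4) = (64×1.261×10^7/π)^(1/4) = 127 mm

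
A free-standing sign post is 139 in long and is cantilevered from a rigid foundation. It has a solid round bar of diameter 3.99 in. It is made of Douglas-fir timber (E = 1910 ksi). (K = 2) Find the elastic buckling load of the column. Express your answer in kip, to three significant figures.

I = πd⁴/64 = π×3.99⁴/64 = 12.44 in⁴
Effective length L_e = K·L = 2 × 139 = 278.0 in
P_cr = π²EI / L_e² = π² × 1910×10³ × 12.44 / 278.0² = 3.035×10^3 lb

P_cr ≈ 3.03 kip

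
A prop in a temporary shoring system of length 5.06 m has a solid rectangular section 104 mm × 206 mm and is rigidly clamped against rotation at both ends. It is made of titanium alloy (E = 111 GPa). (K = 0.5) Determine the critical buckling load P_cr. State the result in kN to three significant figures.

Buckling occurs about the weak axis: I_min = h·b³/12 with b = 104 mm (the shorter side).
I_min = 206×104³/12 = 1.931×10^7 mm⁴
I = 1.931×10^7 mm⁴ = 1.931×10^-5 m⁴
Effective length L_e = K·L = 0.5 × 5.06 = 2.530 m
P_cr = π²EI / L_e² = π² × 111×10⁹ × 1.931×10^-5 / 2.530² = 3.305×10^6 N

P_cr ≈ 3300 kN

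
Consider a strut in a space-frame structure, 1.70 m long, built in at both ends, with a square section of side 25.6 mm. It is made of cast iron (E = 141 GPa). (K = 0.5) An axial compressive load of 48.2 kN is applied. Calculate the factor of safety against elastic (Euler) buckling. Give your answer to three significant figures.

n ≈ 1.43

I = a⁴/12 = 25.6⁴/12 = 3.579×10^4 mm⁴
I = 3.579×10^4 mm⁴ = 3.579×10^-8 m⁴
Effective length L_e = K·L = 0.5 × 1.70 = 0.8500 m
P_cr = π²EI / L_e² = π² × 141×10⁹ × 3.579×10^-8 / 0.8500² = 6.894×10^4 N
Factor of safety n = P_cr / P = 68.938 / 48.2 = 1.43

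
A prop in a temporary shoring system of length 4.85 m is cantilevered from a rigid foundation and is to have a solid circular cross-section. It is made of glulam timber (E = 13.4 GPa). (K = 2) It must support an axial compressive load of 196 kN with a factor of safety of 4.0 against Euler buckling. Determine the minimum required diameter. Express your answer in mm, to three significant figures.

d ≈ 326 mm

Required P_cr = n·P = 4.0 × 196 = 784.0 kN
L_e = K·L = 2 × 4.85 = 9.700 m
Required I = P_cr·L_e²/(π²E) = 7.840×10^5 × 9.700² / (π² × 1.34×10^10) = 5.578×10^-4 m⁴
I_req = 5.578×10^8 mm⁴
Solid circle: I = πd⁴/64  ⇒  d = (64I/π)^(1/4) = (64×5.578×10^8/π)^(1/4) = 326 mm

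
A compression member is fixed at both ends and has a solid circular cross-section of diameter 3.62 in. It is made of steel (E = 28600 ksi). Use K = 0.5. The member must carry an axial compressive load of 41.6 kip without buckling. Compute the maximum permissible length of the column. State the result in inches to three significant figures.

I = πd⁴/64 = π×3.62⁴/64 = 8.430 in⁴
At the buckling limit P_cr = P = 4.160×10^4 lb
From P_cr = π²EI/(K·L)²:  L = (1/K)·√(π²EI/P_cr) = (1/0.5)·√(π²×2.86×10^7×8.430/4.160×10^4)
L = 478 in

L_max ≈ 478 in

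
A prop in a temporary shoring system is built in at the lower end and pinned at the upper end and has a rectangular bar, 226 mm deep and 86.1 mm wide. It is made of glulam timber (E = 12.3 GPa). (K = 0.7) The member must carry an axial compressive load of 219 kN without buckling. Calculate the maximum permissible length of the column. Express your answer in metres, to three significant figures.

Buckling occurs about the weak axis: I_min = h·b³/12 with b = 86.1 mm (the shorter side).
I_min = 226×86.1³/12 = 1.202×10^7 mm⁴
I = 1.202×10^-5 m⁴
At the buckling limit P_cr = P = 2.190×10^5 N
From P_cr = π²EI/(K·L)²:  L = (1/K)·√(π²EI/P_cr) = (1/0.7)·√(π²×1.23×10^10×1.202×10^-5/2.190×10^5)
L = 3.69 m

L_max ≈ 3.69 m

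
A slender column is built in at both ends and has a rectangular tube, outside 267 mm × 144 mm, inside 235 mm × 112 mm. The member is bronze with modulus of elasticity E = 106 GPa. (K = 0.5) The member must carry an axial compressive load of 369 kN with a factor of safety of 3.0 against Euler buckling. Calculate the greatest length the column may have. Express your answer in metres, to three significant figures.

L_max ≈ 12.1 m

Weak-axis I_min = (h_o·b_o³ − h_i·b_i³)/12 with b_o = 144, b_i = 112.0 mm (shorter outer/inner sides).
I_min = (267×144³ − 235.0×112.0³)/12 = 3.892×10^7 mm⁴
I = 3.892×10^-5 m⁴
Required critical load P_cr = n·P = 3.0 × 369 = 1107 kN = 1.107×10^6 N
From P_cr = π²EI/(K·L)²:  L = (1/K)·√(π²EI/P_cr) = (1/0.5)·√(π²×1.06×10^11×3.892×10^-5/1.107×10^6)
L = 12.1 m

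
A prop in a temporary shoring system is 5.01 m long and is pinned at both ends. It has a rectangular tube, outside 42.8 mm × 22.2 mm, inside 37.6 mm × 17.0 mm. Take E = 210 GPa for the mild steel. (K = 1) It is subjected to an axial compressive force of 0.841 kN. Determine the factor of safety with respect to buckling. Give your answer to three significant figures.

n ≈ 2.32

Weak-axis I_min = (h_o·b_o³ − h_i·b_i³)/12 with b_o = 22.2, b_i = 17.00 mm (shorter outer/inner sides).
I_min = (42.8×22.2³ − 37.60×17.00³)/12 = 2.363×10^4 mm⁴
I = 2.363×10^4 mm⁴ = 2.363×10^-8 m⁴
Effective length L_e = K·L = 1 × 5.01 = 5.010 m
P_cr = π²EI / L_e² = π² × 210×10⁹ × 2.363×10^-8 / 5.010² = 1.951×10^3 N
Factor of safety n = P_cr / P = 1.9511 / 0.841 = 2.32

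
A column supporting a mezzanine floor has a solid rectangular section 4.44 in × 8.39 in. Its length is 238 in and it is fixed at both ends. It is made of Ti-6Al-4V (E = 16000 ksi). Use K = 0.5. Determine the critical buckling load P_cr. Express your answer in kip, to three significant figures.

Buckling occurs about the weak axis: I_min = h·b³/12 with b = 4.44 in (the shorter side).
I_min = 8.39×4.44³/12 = 61.20 in⁴
Effective length L_e = K·L = 0.5 × 238 = 119.0 in
P_cr = π²EI / L_e² = π² × 16000×10³ × 61.20 / 119.0² = 6.824×10^5 lb

P_cr ≈ 682 kip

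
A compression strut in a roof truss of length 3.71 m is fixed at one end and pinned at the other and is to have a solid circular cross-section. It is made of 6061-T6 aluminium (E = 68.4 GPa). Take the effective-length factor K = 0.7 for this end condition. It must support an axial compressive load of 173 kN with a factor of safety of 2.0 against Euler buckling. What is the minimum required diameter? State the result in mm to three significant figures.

d ≈ 91.6 mm

Required P_cr = n·P = 2.0 × 173 = 346.0 kN
L_e = K·L = 0.7 × 3.71 = 2.597 m
Required I = P_cr·L_e²/(π²E) = 3.460×10^5 × 2.597² / (π² × 6.84×10^10) = 3.457×10^-6 m⁴
I_req = 3.457×10^6 mm⁴
Solid circle: I = πd⁴/64  ⇒  d = (64I/π)^(1/4) = (64×3.457×10^6/π)^(1/4) = 91.6 mm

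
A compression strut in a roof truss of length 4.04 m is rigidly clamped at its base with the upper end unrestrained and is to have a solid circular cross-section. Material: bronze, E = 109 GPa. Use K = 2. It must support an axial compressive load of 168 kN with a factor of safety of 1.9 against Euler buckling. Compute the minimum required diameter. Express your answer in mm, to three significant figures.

d ≈ 141 mm

Required P_cr = n·P = 1.9 × 168 = 319.2 kN
L_e = K·L = 2 × 4.04 = 8.080 m
Required I = P_cr·L_e²/(π²E) = 3.192×10^5 × 8.080² / (π² × 1.09×10^11) = 1.937×10^-5 m⁴
I_req = 1.937×10^7 mm⁴
Solid circle: I = πd⁴/64  ⇒  d = (64I/π)^(1/4) = (64×1.937×10^7/π)^(1/4) = 141 mm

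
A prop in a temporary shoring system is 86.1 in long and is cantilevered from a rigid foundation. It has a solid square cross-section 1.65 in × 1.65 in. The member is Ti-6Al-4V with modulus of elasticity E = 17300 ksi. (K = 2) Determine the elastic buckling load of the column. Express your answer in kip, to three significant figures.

I = a⁴/12 = 1.65⁴/12 = 0.6177 in⁴
Effective length L_e = K·L = 2 × 86.1 = 172.2 in
P_cr = π²EI / L_e² = π² × 17300×10³ × 0.6177 / 172.2² = 3.557×10^3 lb

P_cr ≈ 3.56 kip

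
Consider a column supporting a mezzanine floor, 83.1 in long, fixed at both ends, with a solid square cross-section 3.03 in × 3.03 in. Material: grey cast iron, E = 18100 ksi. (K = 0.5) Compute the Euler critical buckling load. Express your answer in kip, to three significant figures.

I = a⁴/12 = 3.03⁴/12 = 7.024 in⁴
Effective length L_e = K·L = 0.5 × 83.1 = 41.55 in
P_cr = π²EI / L_e² = π² × 18100×10³ × 7.024 / 41.55² = 7.268×10^5 lb

P_cr ≈ 727 kip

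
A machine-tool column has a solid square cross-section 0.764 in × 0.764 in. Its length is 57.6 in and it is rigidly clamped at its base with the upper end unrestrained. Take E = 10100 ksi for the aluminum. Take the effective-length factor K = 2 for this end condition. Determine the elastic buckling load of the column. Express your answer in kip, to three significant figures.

P_cr ≈ 0.213 kip

I = a⁴/12 = 0.764⁴/12 = 2.839×10^-2 in⁴
Effective length L_e = K·L = 2 × 57.6 = 115.2 in
P_cr = π²EI / L_e² = π² × 10100×10³ × 2.839×10^-2 / 115.2² = 213.3 lb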